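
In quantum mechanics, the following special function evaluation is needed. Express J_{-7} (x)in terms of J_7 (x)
For integer n: J_{-n}(x)=(-1)^n J_n(x)
With n=7: J_{-7}(x)=(-1)^7 J_7(x)=-J_7(x)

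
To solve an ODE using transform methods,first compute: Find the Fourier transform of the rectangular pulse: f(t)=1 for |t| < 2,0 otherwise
F(omega)=integral from -2 to 2 of e^(-j * omega * t) dt
=2 * sin(2 * omega)/omega=4 * sinc(2 * omega/pi)

Answer: 2 * sin(2 * omega)/omega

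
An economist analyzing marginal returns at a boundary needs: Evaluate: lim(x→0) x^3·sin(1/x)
Squeeze theorem: -|x^3| ≤ x^3·sin(1/x) ≤ |x^3|
Since x^3 → 0 as x → 0, by squeeze theorem the limit is 0

Answer: 0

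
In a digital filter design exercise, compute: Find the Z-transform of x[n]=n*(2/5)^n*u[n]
Using the property Z{n * a^n * u[n]} = az/(z-a)^2
With a = 2/5: X(z) = (2/5)z/(z - 2/5)^2, |z| > 2/5

Answer: (2/5)z/(z - 2/5)^2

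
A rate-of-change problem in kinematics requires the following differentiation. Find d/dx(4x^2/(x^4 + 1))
Quotient rule: (f/g)' = (f'g - fg')/g²
f = 4x^2, f' = 8x
g = x^4 + 1, g' = 4x^3

Answer: (8x·(x^4 + 1) - 16x^5)/(x^4 + 1)²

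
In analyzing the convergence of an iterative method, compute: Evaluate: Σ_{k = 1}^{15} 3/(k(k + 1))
Partial fractions: 3/(k(k + 1))=3/k - 3/(k + 1)
Telescoping sum: 3(1 - 1/16)=3·15/16

Answer: 45/16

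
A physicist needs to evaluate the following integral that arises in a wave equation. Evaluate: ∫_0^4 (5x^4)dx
Step 1: Find antiderivative F(x) = x^5
Step 2: F(4) - F(0) = 1024 - (0) = 1024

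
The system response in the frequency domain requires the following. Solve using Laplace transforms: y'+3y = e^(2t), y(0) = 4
Take L: sY - 4 + 3Y=1/(s-2)
Y(s + 3)=1/(s-2) + 4
Y=1/((s-2)(s + 3)) + 4/(s + 3)
Partial fractions: 1/((s-2)(s + 3))=(1/5)/(s-2) - (1/5)/(s + 3)
So Y=(1/5)/(s-2) + (19/5)/(s + 3)
Inverse Laplace transform (L^(-1){1/(s-2)}=e^(2t), L^(-1){1/(s + 3)}=e^(-3t)):

Answer: y(t)=(1/5)·e^(2t) + (19/5)·e^(-3t)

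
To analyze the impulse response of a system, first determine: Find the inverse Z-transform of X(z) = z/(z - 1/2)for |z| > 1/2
Standard pair: z/(z-a) <-> a^n * u[n] for causal signals
With a = 1/2: x[n] = (1/2)^n * u[n]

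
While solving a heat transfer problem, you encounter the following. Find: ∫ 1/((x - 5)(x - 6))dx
Partial fractions: 1/((x-5)(x-6))=A/(x-5) + B/(x-6)
A=-1, B=1
∫ [-1· 1/(x-5) + 1· 1/(x-6)] dx
=(1)[ln|x-6| - ln|x-5|] + C

Answer: ln|(x-6)/(x-5)| + C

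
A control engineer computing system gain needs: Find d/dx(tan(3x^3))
Chain rule: d/dx[tan(u)] = sec²(u)·u' where u = 3x^3
u' = 9x^2

Answer: 9x^2·sec²(3x^3)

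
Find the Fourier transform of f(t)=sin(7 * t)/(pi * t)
sin(W * t)/(pi * t) = (W/pi) * sinc(W * t/pi) is the impulse response of the ideal low-pass filter with cutoff W (here W = 7).
Its Fourier transform is a rectangular function:
F(omega) = 1 for |omega| < 7, 0 otherwise

Answer: rect(omega/14) [i.e., 1 for |omega| < 7, 0 otherwise]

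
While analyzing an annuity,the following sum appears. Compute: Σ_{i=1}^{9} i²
Using formula: Σ i^2 = n(n + 1)(2n + 1)/6 = 9·10·19/6 = 285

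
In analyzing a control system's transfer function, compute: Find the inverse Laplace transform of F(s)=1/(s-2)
L^(-1){1/(s-a)} = c·e^(at)
Here a = 2, c = 1

Answer: e^(2t)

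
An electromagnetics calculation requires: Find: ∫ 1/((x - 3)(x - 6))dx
Partial fractions: 1/((x-3)(x-6))=A/(x-3)+B/(x-6)
A=-1/3, B=1/3
∫ [-1/3· 1/(x-3)+1/3· 1/(x-6)] dx
=(1/3)[ln|x-6| - ln|x-3|]+C

Answer: (1/3)·ln|(x-6)/(x-3)|+C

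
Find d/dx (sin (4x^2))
Chain rule: d/dx[sin(u)] = cos(u)·u' where u = 4x^2
u' = 8x

Answer: 8x·cos(4x^2)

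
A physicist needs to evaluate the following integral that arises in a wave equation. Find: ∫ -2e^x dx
Since d/dx[e^x]=+ e^x, we get -2e^x + C

Answer: -2e^x + C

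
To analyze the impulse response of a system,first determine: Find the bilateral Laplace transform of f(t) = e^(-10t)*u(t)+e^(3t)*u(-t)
For e^(-10t)*u(t): L=1/(s + 10), Re(s) > -10
For e^(3t)*u(-t): L=-1/(s-3), Re(s) < 3
Combined: F(s)=1/(s + 10) - 1/(s-3), -10 < Re(s) < 3

Answer: 1/(s + 10) - 1/(s-3), ROC: -10 < Re(s) < 3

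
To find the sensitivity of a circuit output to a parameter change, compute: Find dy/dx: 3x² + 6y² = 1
Differentiate: 6x + 12y·(dy/dx) = 0
dy/dx = -6x/(12y) = -(1/2)·(x/y)

Answer: dy/dx = -(1/2)·(x/y)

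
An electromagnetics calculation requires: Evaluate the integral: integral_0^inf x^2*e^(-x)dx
This is a Gamma integral. Substitute u=1x:
integral_0^inf x^2 * e^(-x) dx=(1/1^3) integral_0^inf u^2 * e^(-u) du
=Gamma(3)/1^3=2!/1^3=2/1

Answer: 2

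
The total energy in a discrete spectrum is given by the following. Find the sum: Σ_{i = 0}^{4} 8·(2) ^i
Geometric series: S = a(1 - r^n)/(1 - r)
a = 8, r = 2, n = 5
S = 8(1 - 32)/-1 = 248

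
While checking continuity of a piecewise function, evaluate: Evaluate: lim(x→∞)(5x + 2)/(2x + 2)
Divide numerator and denominator by x:
lim (5 + 2/x)/(2 + 2/x) = 5/2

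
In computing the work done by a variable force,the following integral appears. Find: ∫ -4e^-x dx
Since d/dx[e^-x] = - e^-x, we get 4e^-x + C

Answer: 4e^-x + C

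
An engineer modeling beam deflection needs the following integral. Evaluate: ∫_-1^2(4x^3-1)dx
Step 1: Find antiderivative F(x) = x^4 - x
Step 2: F(2) - F(-1) = 14 - (2) = 12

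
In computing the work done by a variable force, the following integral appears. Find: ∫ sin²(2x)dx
Using identity sin²(u) = (1 - cos(2u))/2:
∫ (1 - cos(4x))/2 dx = x/2 - sin(4x)/8+C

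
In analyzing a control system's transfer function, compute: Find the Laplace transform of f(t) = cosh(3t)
L{cosh(at)}=s/(s²-a²)
L{cosh(3t)}=s/(s²-9)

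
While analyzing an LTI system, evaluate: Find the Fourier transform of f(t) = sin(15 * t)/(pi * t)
sin(W * t)/(pi * t)=(W/pi) * sinc(W * t/pi) is the impulse response of the ideal low-pass filter with cutoff W (here W=15).
Its Fourier transform is a rectangular function:
F(omega)=1 for |omega| < 15, 0 otherwise

Answer: rect(omega/30) [i.e., 1 for |omega| < 15, 0 otherwise]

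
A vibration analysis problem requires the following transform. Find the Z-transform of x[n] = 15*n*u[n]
Z{n*u[n]}=z/(z-1)^2
By linearity: Z{15*n*u[n]}=15z/(z-1)^2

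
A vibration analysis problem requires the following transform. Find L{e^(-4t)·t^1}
First shifting: L{e^(at)f(t)} = F(s-a)
L{t^1} = 1/s^2
Shift s → s + 4: 1/(s + 4)^2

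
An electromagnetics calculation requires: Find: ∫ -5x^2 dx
Using power rule: ∫ -5x^2 dx = -5/3 x^3+C = (-5/3)x^3+C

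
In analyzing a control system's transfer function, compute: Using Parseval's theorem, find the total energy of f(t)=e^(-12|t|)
Parseval's theorem: E=integral |f(t)|^2 dt=(1/2pi) integral |F(omega)|^2 domega
E=integral_{-inf}^{inf} e^(-24|t|) dt=2 * integral_0^inf e^(-24t) dt=2/(2 * 12)=1/12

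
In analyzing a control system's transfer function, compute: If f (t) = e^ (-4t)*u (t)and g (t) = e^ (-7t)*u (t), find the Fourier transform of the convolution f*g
By the convolution theorem: F{f*g} = F(omega)*G(omega)
F(omega) = 1/(4 + j*omega), G(omega) = 1/(7 + j*omega)
F{f*g} = 1/((4 + j*omega)(7 + j*omega))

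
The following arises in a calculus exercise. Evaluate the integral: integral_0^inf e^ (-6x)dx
integral_0^inf e^(-6x) dx = [-1/6*e^(-6x)]_0^inf
= 0 - (-1/6) = 1/6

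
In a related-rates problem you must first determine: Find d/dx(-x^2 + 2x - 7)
Power rule: d/dx(ax^n)=n·a·x^(n-1)
Term by term: -2·x+2

Answer: -2x+2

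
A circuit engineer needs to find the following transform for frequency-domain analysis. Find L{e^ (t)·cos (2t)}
First shifting: L{e^(at)f(t)} = F(s-a)
L{cos(2t)} = s/(s² + 4)
Shift: (s-1)/((s-1)² + 4)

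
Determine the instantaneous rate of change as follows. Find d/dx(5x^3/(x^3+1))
Quotient rule: (f/g)' = (f'g - fg')/g²
f = 5x^3, f' = 15x^2
g = x^3 + 1, g' = 3x^2

Answer: (15x^2·(x^3 + 1) - 15x^5)/(x^3 + 1)²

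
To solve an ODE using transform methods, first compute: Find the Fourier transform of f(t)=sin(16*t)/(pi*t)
sin(W*t)/(pi*t)=(W/pi)*sinc(W*t/pi) is the impulse response of the ideal low-pass filter with cutoff W (here W=16).
Its Fourier transform is a rectangular function:
F(omega)=1 for |omega| < 16, 0 otherwise

Answer: rect(omega/32) [i.e., 1 for |omega| < 16, 0 otherwise]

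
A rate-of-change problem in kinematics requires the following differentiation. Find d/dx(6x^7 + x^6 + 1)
Power rule: d/dx(ax^n) = n·a·x^(n-1)
Term by term: 42·x^6+6·x^5

Answer: 42x^6+6x^5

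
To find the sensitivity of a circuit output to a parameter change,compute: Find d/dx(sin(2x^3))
Chain rule: d/dx[sin(u)] = cos(u)·u' where u = 2x^3
u' = 6x^2

Answer: 6x^2·cos(2x^3)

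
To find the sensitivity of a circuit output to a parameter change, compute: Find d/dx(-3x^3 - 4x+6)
Power rule: d/dx(ax^n)=n·a·x^(n-1)
Term by term: -9·x^2 - 4

Answer: -9x^2 - 4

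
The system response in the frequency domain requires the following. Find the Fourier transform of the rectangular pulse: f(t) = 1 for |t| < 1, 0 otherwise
F(omega)=integral from -1 to 1 of e^(-j * omega * t) dt
=2 * sin(1 * omega)/omega=2 * sinc(1 * omega/pi)

Answer: 2 * sin(1 * omega)/omega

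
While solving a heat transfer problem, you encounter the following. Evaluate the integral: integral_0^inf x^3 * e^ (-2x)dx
This is a Gamma integral. Substitute u = 2x (du = 2 dx):
integral_0^inf x^3*e^(-2x) dx = (1/2^4) integral_0^inf u^3*e^(-u) du
= Gamma(4)/2^4 = 3!/2^4 = 6/16

Answer: 3/8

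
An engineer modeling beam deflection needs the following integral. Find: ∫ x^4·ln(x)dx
By parts: u = ln(x), dv = x^4 dx
du = 1/x dx, v = x^5/5
= x^5·ln(x)/5 - ∫ x^4/5 dx
= x^5·ln(x)/5 - x^5/25+C

Answer: x^5(ln(x)/5-1/25)+C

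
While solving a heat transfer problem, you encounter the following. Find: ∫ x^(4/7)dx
Power rule: ∫ x^(4/7) dx=x^(11/7)/(11/7)+C

Answer: (7/11)·x^(11/7)+C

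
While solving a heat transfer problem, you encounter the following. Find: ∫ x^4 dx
Using power rule: ∫ x^4 dx = 1/5 x^5 + C = (1/5)x^5 + C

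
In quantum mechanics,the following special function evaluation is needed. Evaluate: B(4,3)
B(x,y) = Γ(x)Γ(y)/Γ(x + y) = (x-1)!(y-1)!/(x + y-1)!
B(4,3) = 3!·2!/6! = 1/60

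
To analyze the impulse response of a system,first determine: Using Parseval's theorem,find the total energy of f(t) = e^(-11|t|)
Parseval's theorem: E = integral |f(t)|^2 dt = (1/2pi) integral |F(omega)|^2 domega
E = integral_{-inf}^{inf} e^(-22|t|) dt = 2 * integral_0^inf e^(-22t) dt = 2/(2 * 11) = 1/11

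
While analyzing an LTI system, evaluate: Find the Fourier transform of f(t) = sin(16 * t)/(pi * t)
sin(W*t)/(pi*t)=(W/pi)*sinc(W*t/pi) is the impulse response of the ideal low-pass filter with cutoff W (here W=16).
Its Fourier transform is a rectangular function:
F(omega)=1 for |omega| < 16, 0 otherwise

Answer: rect(omega/32) [i.e., 1 for |omega| < 16, 0 otherwise]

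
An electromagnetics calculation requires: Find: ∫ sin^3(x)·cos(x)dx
Let u=sin(x), du=cos(x) dx
∫ u^3 du=u^4/4+C

Answer: sin^4(x)/4+C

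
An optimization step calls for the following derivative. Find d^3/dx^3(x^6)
Apply power rule 3 times:
d^1: 6x^5
d^2: 30x^4
d^3: 120x^3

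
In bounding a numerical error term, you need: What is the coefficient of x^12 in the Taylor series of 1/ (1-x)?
1/(1-x)=Σ x^n for |x|<1
All coefficients are 1

Answer: 1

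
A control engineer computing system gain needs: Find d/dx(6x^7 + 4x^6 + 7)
Power rule: d/dx(ax^n)=n·a·x^(n-1)
Term by term: 42·x^6 + 24·x^5

Answer: 42x^6 + 24x^5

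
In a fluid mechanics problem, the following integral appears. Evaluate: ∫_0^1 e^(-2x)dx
Antiderivative: (1/(-2))e^(-2x)
Evaluate: (1/(-2))(e^-2-1)

Answer: (e^-2-1)/(-2)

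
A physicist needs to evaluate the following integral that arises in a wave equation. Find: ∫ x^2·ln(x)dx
By parts: u = ln(x), dv = x^2 dx
du = 1/x dx, v = x^3/3
= x^3·ln(x)/3 - ∫ x^2/3 dx
= x^3·ln(x)/3 - x^3/9+C

Answer: x^3(ln(x)/3-1/9)+C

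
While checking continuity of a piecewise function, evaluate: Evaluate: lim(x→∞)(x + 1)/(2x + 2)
Divide numerator and denominator by x:
lim (1 + 1/x)/(2 + 2/x) = 1/2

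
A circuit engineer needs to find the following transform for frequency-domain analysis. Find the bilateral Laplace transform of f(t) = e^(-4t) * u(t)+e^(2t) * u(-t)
For e^(-4t) * u(t): L=1/(s+4), Re(s) > -4
For e^(2t) * u(-t): L=-1/(s-2), Re(s) < 2
Combined: F(s)=1/(s+4)-1/(s-2), -4 < Re(s) < 2

Answer: 1/(s+4)-1/(s-2), ROC: -4 < Re(s) < 2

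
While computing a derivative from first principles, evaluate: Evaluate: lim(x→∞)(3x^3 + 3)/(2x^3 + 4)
Divide numerator and denominator by x^3:
lim (3+3/x^3)/(2+4/x^3) = 3/2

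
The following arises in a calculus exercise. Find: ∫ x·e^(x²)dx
Let u = x², du = 2x dx
∫ (1/2)e^u du = e^u/2 + C

Answer: e^(x²)/2 + C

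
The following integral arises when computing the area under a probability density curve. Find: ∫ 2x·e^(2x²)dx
Let u = 2x², du = 4x dx
∫ (1/2)e^u du = e^u/2+C

Answer: e^(2x²)/2+C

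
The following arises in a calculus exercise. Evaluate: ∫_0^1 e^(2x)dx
Antiderivative: (1/2)e^(2x)
Evaluate: (1/2)(e^2 - 1)

Answer: (e^2 - 1)/2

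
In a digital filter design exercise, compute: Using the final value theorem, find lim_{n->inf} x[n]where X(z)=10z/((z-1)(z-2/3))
Final value theorem: lim x[n] = lim_{z->1} (z-1)*X(z)
(z-1)*X(z) = 10z/(z-2/3)
As z->1: 10/(1-2/3) = 10/(1/3) = 30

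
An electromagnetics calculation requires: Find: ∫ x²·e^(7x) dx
Integration by parts twice:
First: u = x², dv = e^(7x) dx => x²e^(7x)/7 - (2/7)∫ xe^(7x) dx
Second (∫ xe^(7x) dx): xe^(7x)/7 - e^(7x)/49
Combining: e^(7x)(x²/7 - 2x/49 + 2/343) + C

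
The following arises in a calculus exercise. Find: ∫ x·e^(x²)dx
Let u=x², du=2x dx
∫ (1/2)e^u du=e^u/2+C

Answer: e^(x²)/2+C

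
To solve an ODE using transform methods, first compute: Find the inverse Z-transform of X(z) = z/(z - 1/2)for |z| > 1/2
Standard pair: z/(z-a) <-> a^n * u[n] for causal signals
With a=1/2: x[n]=(1/2)^n * u[n]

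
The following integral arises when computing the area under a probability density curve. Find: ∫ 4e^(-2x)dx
Since d/dx[e^(-2x)] = -2e^(-2x), we get -2 e^(-2x) + C

Answer: -2e^(-2x) + C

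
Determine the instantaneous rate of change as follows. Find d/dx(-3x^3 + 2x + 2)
Power rule: d/dx(ax^n) = n·a·x^(n-1)
Term by term: -9·x^2 + 2

Answer: -9x^2 + 2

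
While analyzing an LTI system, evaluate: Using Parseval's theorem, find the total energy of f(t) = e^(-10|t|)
Parseval's theorem: E = integral |f(t)|^2 dt = (1/2pi) integral |F(omega)|^2 domega
E = integral_{-inf}^{inf} e^(-20|t|) dt = 2 * integral_0^inf e^(-20t) dt = 2/(2 * 10) = 1/10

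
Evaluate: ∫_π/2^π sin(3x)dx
Antiderivative: -cos(3x)/3
Evaluate at bounds: [-cos(3·π)/3] - [-cos(3·π/2)/3]
= (-(-1) + (0))/3 = 1/3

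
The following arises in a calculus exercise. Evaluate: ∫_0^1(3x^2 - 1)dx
Step 1: Find antiderivative F(x)=x^3 - x
Step 2: F(1) - F(0)=0 - (0)=0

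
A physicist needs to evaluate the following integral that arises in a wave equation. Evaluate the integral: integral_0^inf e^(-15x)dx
integral_0^inf e^(-15x) dx=[-1/15 * e^(-15x)]_0^inf
=0 - (-1/15)=1/15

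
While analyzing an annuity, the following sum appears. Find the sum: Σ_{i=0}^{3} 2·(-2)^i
Geometric series: S = a(1 - r^n)/(1 - r)
a = 2, r = -2, n = 4
S = 2(1-16)/3 = -10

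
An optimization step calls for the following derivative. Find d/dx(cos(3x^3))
Chain rule: d/dx[cos(u)] = -sin(u)·u' where u = 3x^3
u' = 9x^2

Answer: -9x^2·sin(3x^3)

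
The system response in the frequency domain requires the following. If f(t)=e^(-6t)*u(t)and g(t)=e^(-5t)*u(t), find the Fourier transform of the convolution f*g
By the convolution theorem: F{f * g}=F(omega) * G(omega)
F(omega)=1/(6+j * omega), G(omega)=1/(5+j * omega)
F{f * g}=1/((6+j * omega)(5+j * omega))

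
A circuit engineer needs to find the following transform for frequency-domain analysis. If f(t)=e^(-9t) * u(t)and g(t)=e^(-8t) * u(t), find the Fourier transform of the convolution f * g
By the convolution theorem: F{f * g} = F(omega) * G(omega)
F(omega) = 1/(9 + j * omega), G(omega) = 1/(8 + j * omega)
F{f * g} = 1/((9 + j * omega)(8 + j * omega))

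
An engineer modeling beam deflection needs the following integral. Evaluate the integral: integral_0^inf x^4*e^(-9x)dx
This is a Gamma integral. Substitute u = 9x (du = 9 dx):
integral_0^inf x^4*e^(-9x) dx = (1/9^5) integral_0^inf u^4*e^(-u) du
= Gamma(5)/9^5 = 4!/9^5 = 24/59049

Answer: 8/19683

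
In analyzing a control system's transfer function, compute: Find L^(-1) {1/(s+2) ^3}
L^(-1){1/(s-a)^n}=t^(n-1)·e^(at)/(n-1)!
Here a=-2, n=3: t^2·e^(-2t)/2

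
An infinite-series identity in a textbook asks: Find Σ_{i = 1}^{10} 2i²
= 2·n(n+1)(2n+1)/6 = 2·10·11·21/6 = 770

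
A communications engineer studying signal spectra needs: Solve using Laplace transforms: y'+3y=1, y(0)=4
Take L of both sides: sY(s) - 4 + 3Y(s)=1/s
Y(s)(s + 3)=1/s + 4
Y(s)=1/(s(s + 3)) + 4/(s + 3)
Partial fractions: 1/(s(s + 3))=(1/3)/s - (1/3)/(s + 3)
So Y(s)=(1/3)/s + (11/3)/(s + 3)
Inverse transform (L^(-1){1/s}=1, L^(-1){1/(s + 3)}=e^(-3t)):

Answer: y(t)=1/3 + (11/3)·e^(-3t)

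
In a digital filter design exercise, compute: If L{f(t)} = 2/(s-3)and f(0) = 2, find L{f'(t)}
L{f'(t)} = s·F(s) - f(0) = 2s/(s-3) - 2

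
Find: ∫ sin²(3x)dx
Using identity sin²(u)=(1 - cos(2u))/2:
∫ (1 - cos(6x))/2 dx=x/2 - sin(6x)/12 + C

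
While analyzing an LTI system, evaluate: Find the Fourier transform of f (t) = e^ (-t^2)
The Fourier transform of a Gaussian e^(-t^2) is sqrt(pi) * e^(-omega^2/4).
With a = 1: F(omega) = sqrt(pi) * e^(-omega^2/4)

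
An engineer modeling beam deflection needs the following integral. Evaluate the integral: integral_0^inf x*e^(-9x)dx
This is a Gamma integral. Substitute u=9x (du=9 dx):
integral_0^inf x * e^(-9x) dx=(1/9^2) integral_0^inf u^1 * e^(-u) du
=Gamma(2)/9^2=1!/9^2=1/81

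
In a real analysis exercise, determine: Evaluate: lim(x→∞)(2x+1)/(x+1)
Divide numerator and denominator by x:
lim (2 + 1/x)/(1 + 1/x) = 2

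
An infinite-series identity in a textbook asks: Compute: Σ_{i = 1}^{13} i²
Using formula: Σ i^2=n(n+1)(2n+1)/6=13·14·27/6=819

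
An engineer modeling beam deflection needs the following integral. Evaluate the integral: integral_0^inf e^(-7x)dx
integral_0^inf e^(-7x) dx = [-1/7 * e^(-7x)]_0^inf
= 0 - (-1/7) = 1/7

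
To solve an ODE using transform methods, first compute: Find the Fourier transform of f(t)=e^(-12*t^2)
The Fourier transform of a Gaussian e^(-a*t^2) is sqrt(pi/a)*e^(-omega^2/(4a)).
With a=12: F(omega)=sqrt(pi/12)*e^(-omega^2/48)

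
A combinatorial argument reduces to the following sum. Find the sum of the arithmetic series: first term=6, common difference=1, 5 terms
Last term: a_n = 6+(5-1)·1 = 10
Sum = n(a_1+a_n)/2 = 5(6+10)/2 = 40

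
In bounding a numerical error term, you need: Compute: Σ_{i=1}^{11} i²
Using formula: Σ i^2=n(n + 1)(2n + 1)/6=11·12·23/6=506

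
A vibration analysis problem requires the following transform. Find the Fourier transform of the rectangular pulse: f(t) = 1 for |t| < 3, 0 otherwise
F(omega)=integral from -3 to 3 of e^(-j * omega * t) dt
=2 * sin(3 * omega)/omega=6 * sinc(3 * omega/pi)

Answer: 2 * sin(3 * omega)/omega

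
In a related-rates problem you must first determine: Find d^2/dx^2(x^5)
Apply power rule 2 times:
d^1: 5x^4
d^2: 20x^3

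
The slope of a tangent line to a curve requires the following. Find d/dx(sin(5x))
Chain rule: d/dx[sin(u)] = cos(u)·u' where u = 5x
u' = 5

Answer: 5·cos(5x)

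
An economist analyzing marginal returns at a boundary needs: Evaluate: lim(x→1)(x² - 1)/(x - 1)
Factor: (x² - 1)=(x-1)(x + 1)
Cancel (x-1): lim(x→1) (x + 1)=2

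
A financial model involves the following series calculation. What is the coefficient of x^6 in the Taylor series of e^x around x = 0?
Taylor series of e^x=Σ x^n/n!
Coefficient of x^6=1/6!=1/720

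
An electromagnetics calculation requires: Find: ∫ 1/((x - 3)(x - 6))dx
Partial fractions: 1/((x-3)(x-6))=A/(x-3) + B/(x-6)
A=-1/3, B=1/3
∫ [-1/3· 1/(x-3) + 1/3· 1/(x-6)] dx
=(1/3)[ln|x-6| - ln|x-3|] + C

Answer: (1/3)·ln|(x-6)/(x-3)| + C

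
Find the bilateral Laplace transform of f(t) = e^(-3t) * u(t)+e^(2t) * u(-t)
For e^(-3t) * u(t): L = 1/(s + 3), Re(s) > -3
For e^(2t) * u(-t): L = -1/(s-2), Re(s) < 2
Combined: F(s) = 1/(s + 3) - 1/(s-2), -3 < Re(s) < 2

Answer: 1/(s + 3) - 1/(s-2), ROC: -3 < Re(s) < 2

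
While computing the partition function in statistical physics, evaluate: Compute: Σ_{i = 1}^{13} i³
Using formula: Σ i^3=[n(n + 1)/2]²=[13·14/2]²=8281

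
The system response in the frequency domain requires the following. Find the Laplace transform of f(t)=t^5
L{t^n} = n!/s^(n + 1)
L{t^5} = 5!/s^6 = 120/s^6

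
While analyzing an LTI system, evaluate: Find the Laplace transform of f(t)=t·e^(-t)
L{t·e^(at)}=1/(s-a)²
L{t·e^(-t)}=1/(s+1)²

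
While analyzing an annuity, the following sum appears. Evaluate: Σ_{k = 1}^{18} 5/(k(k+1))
Partial fractions: 5/(k(k + 1)) = 5/k - 5/(k + 1)
Telescoping sum: 5(1 - 1/19) = 5·18/19

Answer: 90/19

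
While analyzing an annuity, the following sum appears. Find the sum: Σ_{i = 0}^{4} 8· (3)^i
Geometric series: S=a(1 - r^n)/(1 - r)
a=8, r=3, n=5
S=8(1 - 243)/-2=968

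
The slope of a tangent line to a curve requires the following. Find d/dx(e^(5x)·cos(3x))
Product rule: (fg)' = f'g+fg'
f = e^(5x), f' = 5·e^(5x)
g = cos(3x), g' = -3·sin(3x)

Answer: 5·e^(5x)·cos(3x)-3·e^(5x)·sin(3x)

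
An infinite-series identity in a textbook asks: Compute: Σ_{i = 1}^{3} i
Using formula: Σ i^1 = n(n + 1)/2 = 3·4/2 = 6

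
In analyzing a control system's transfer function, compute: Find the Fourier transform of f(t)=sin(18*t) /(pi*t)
sin(W*t)/(pi*t) = (W/pi)*sinc(W*t/pi) is the impulse response of the ideal low-pass filter with cutoff W (here W = 18).
Its Fourier transform is a rectangular function:
F(omega) = 1 for |omega| < 18, 0 otherwise

Answer: rect(omega/36) [i.e., 1 for |omega| < 18, 0 otherwise]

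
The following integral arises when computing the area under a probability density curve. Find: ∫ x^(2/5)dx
Power rule: ∫ x^(2/5) dx = x^(7/5)/(7/5) + C

Answer: (5/7)·x^(7/5) + C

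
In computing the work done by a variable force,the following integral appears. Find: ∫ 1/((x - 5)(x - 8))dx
Partial fractions: 1/((x-5)(x-8)) = A/(x-5)+B/(x-8)
A = -1/3, B = 1/3
∫ [-1/3· 1/(x-5)+1/3· 1/(x-8)] dx
= (1/3)[ln|x-8| - ln|x-5|]+C

Answer: (1/3)·ln|(x-8)/(x-5)|+C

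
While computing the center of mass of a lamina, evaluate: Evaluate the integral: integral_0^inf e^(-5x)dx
integral_0^inf e^(-5x) dx = [-1/5 * e^(-5x)]_0^inf
= 0 - (-1/5) = 1/5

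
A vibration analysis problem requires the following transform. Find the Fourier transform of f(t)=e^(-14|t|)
Using the standard pair: F{e^(-a|t|)}=2a/(a^2 + omega^2)
With a=14: F(omega)=28/(196 + omega^2)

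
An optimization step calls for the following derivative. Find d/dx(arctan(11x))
d/dx[arctan(u)]=u'/(1 + u²), u=11x, u'=11

Answer: 11/(1 + 121x²)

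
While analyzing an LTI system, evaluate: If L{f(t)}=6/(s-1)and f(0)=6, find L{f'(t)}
L{f'(t)}=s·F(s) - f(0)=6s/(s-1) - 6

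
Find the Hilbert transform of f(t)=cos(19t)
The Hilbert transform shifts each frequency component by -pi/2.
H{cos(wt)}=sin(wt)
With w=19: H{cos(19t)}=sin(19t)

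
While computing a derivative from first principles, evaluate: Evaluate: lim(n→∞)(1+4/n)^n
This is the definition of e^4: lim(1 + 4/n)^n = e^4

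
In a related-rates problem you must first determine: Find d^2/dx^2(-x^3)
Apply power rule 2 times:
d^1: -3x^2
d^2: -6x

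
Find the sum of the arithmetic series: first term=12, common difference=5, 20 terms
Last term: a_n = 12 + (20 - 1)·5 = 107
Sum = n(a_1 + a_n)/2 = 20(12 + 107)/2 = 1190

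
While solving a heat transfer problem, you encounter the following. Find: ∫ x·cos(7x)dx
By parts: u=x, dv=cos(7x) dx
du=dx, v=sin(7x)/7
=x·sin(7x)/7+cos(7x)/7²+C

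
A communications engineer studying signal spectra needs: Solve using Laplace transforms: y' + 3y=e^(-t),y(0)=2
Take L: sY - 2 + 3Y=1/(s + 1)
Y(s + 3)=1/(s + 1) + 2
Y=1/((s + 1)(s + 3)) + 2/(s + 3)
Partial fractions: 1/((s + 1)(s + 3))=(1/2)/(s + 1) - (1/2)/(s + 3)
So Y=(1/2)/(s + 1) + (3/2)/(s + 3)
Inverse Laplace transform (L^(-1){1/(s + 1)}=e^(-t), L^(-1){1/(s + 3)}=e^(-3t)):

Answer: y(t)=(1/2)·e^(-t) + (3/2)·e^(-3t)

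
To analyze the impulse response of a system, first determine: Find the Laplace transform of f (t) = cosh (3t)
L{cosh(at)} = s/(s²-a²)
L{cosh(3t)} = s/(s²-9)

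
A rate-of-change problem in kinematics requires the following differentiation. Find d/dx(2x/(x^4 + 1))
Quotient rule: (f/g)' = (f'g - fg')/g²
f = 2x, f' = 2
g = x^4+1, g' = 4x^3

Answer: (2·(x^4+1)-8x^4)/(x^4+1)²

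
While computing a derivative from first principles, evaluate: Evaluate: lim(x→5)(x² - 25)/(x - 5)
Factor: (x² - 25) = (x-5)(x+5)
Cancel (x-5): lim(x→5) (x+5) = 10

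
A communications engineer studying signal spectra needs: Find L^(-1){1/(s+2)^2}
L^(-1){1/(s-a)^n}=t^(n-1)·e^(at)/(n-1)!
Here a=-2, n=2: t^1·e^(-2t)/1

Answer: t·e^(-2t)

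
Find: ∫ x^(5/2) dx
Power rule: ∫ x^(5/2) dx = x^(7/2)/(7/2) + C

Answer: (2/7)·x^(7/2) + C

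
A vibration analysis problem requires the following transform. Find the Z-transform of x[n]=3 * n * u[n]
Z{n * u[n]} = z/(z-1)^2
By linearity: Z{3 * n * u[n]} = 3z/(z-1)^2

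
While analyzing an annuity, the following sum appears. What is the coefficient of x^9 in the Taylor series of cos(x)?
cos(x) has only even powers. Coefficient of x^9 = 0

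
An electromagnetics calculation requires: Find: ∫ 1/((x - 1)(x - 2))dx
Partial fractions: 1/((x-1)(x-2)) = A/(x-1)+B/(x-2)
A = -1, B = 1
∫ [-1· 1/(x-1)+1· 1/(x-2)] dx
= (1)[ln|x-2| - ln|x-1|]+C

Answer: ln|(x-2)/(x-1)|+C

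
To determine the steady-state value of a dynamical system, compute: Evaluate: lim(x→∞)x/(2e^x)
Apply L'Hôpital 1 times (∞/∞ each time):
Eventually get 1!/(2e^x) → 0

Answer: 0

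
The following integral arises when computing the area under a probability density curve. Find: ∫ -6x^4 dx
Using power rule: ∫ -6x^4 dx = -6/5 x^5+C = (-6/5)x^5+C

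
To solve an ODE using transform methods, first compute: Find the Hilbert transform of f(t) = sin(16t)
The Hilbert transform shifts each frequency component by -pi/2.
H{sin(wt)} = -cos(wt)
With w = 16: H{sin(16t)} = -cos(16t)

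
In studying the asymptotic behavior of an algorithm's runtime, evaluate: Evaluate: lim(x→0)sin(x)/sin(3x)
sin(u) ≈ u for small u:
sin(x)/sin(3x) ≈ x/(3x) = 1/3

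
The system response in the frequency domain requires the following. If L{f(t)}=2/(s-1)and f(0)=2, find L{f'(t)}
L{f'(t)} = s·F(s) - f(0) = 2s/(s-1)-2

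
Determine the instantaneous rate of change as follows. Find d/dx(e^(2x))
Chain rule: d/dx[e^u]=e^u · u' where u=2x
u'=2

Answer: 2·e^(2x)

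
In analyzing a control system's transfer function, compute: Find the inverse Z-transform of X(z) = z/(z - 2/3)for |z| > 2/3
Standard pair: z/(z-a) <-> a^n * u[n] for causal signals
With a = 2/3: x[n] = (2/3)^n * u[n]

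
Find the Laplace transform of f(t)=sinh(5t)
L{sinh(at)}=a/(s²-a²)
L{sinh(5t)}=5/(s²-25)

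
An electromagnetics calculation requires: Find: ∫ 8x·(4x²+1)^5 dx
Let u = 4x² + 1, du = 8x dx
∫ u^5 du = u^6/6 + C

Answer: (4x² + 1)^6/6 + C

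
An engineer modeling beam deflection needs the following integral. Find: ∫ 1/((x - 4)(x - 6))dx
Partial fractions: 1/((x-4)(x-6))=A/(x-4) + B/(x-6)
A=-1/2, B=1/2
∫ [-1/2· 1/(x-4) + 1/2· 1/(x-6)] dx
=(1/2)[ln|x-6| - ln|x-4|] + C

Answer: (1/2)·ln|(x-6)/(x-4)| + C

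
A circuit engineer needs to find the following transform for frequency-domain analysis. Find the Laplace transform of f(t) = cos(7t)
L{cos(wt)} = s/(s² + w²)
L{cos(7t)} = s/(s² + 49)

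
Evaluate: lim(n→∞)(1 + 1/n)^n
This is the definition of e^1: lim(1+1/n)^n = e^1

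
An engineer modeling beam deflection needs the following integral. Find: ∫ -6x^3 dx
Using power rule: ∫ -6x^3 dx = -6/4 x^4+C = (-3/2)x^4+C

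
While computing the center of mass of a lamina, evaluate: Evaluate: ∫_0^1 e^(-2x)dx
Antiderivative: (1/(-2))e^(-2x)
Evaluate: (1/(-2))(e^-2-1)

Answer: (e^-2-1)/(-2)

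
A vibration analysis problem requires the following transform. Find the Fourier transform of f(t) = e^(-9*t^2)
The Fourier transform of a Gaussian e^(-a*t^2) is sqrt(pi/a)*e^(-omega^2/(4a)).
With a = 9: F(omega) = sqrt(pi)/3*e^(-omega^2/36)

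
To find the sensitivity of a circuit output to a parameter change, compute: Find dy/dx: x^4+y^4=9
Differentiate: 4x^3+4y^3·(dy/dx) = 0
dy/dx = -4x^3/(4y^3)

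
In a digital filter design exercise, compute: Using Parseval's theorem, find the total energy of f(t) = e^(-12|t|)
Parseval's theorem: E=integral |f(t)|^2 dt=(1/2pi) integral |F(omega)|^2 domega
E=integral_{-inf}^{inf} e^(-24|t|) dt=2*integral_0^inf e^(-24t) dt=2/(2*12)=1/12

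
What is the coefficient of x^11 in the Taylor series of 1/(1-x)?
1/(1-x)=Σ x^n for |x|<1
All coefficients are 1

Answer: 1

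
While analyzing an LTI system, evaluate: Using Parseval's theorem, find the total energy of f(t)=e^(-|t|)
Parseval's theorem: E=integral |f(t)|^2 dt=(1/2pi) integral |F(omega)|^2 domega
E=integral_{-inf}^{inf} e^(-2|t|) dt=2*integral_0^inf e^(-2t) dt=2/(2*1)=1/1

Answer: 1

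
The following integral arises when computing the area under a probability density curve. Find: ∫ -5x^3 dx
Using power rule: ∫ -5x^3 dx = -5/4 x^4+C = (-5/4)x^4+C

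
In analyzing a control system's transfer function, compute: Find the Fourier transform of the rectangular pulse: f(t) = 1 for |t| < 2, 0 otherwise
F(omega)=integral from -2 to 2 of e^(-j*omega*t) dt
=2*sin(2*omega)/omega=4*sinc(2*omega/pi)

Answer: 2*sin(2*omega)/omega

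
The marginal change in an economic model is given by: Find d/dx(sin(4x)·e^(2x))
Product rule: (fg)'=f'g+fg'
f=sin(4x), f'=4·cos(4x)
g=e^(2x), g'=2·e^(2x)

Answer: 4·cos(4x)·e^(2x)+2·sin(4x)·e^(2x)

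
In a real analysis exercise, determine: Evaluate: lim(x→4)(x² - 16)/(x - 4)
Factor: (x² - 16)=(x-4)(x+4)
Cancel (x-4): lim(x→4) (x+4)=8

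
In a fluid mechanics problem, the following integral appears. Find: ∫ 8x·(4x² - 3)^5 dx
Let u = 4x² - 3, du = 8x dx
∫ u^5 du = u^6/6 + C

Answer: (4x² - 3)^6/6 + C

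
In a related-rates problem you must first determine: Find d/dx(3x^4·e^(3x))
Product rule: (fg)'=f'g+fg'
f=3x^4, f'=12x^3
g=e^(3x), g'=3·e^(3x)

Answer: 12x^3·e^(3x)+9x^4·e^(3x)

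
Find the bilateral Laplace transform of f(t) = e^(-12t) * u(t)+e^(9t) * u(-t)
For e^(-12t) * u(t): L = 1/(s+12), Re(s) > -12
For e^(9t) * u(-t): L = -1/(s-9), Re(s) < 9
Combined: F(s) = 1/(s+12)-1/(s-9), -12 < Re(s) < 9

Answer: 1/(s+12)-1/(s-9), ROC: -12 < Re(s) < 9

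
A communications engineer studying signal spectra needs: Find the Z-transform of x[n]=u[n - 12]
Using the time-shift property: Z{u[n-12]} = z^(-12) * z/(z-1)
= z^(-11)/(z-1)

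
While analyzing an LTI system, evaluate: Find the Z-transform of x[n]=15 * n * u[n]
Z{n * u[n]} = z/(z-1)^2
By linearity: Z{15 * n * u[n]} = 15z/(z-1)^2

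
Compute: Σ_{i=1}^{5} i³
Using formula: Σ i^3 = [n(n+1)/2]² = [5·6/2]² = 225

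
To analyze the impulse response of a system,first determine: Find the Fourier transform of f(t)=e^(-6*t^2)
The Fourier transform of a Gaussian e^(-a * t^2) is sqrt(pi/a) * e^(-omega^2/(4a)).
With a=6: F(omega)=sqrt(pi/6) * e^(-omega^2/24)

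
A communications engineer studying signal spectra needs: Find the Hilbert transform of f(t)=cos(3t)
The Hilbert transform shifts each frequency component by -pi/2.
H{cos(wt)}=sin(wt)
With w=3: H{cos(3t)}=sin(3t)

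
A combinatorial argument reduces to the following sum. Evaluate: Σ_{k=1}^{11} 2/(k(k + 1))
Partial fractions: 2/(k(k + 1))=2/k - 2/(k + 1)
Telescoping sum: 2(1 - 1/12)=2·11/12

Answer: 11/6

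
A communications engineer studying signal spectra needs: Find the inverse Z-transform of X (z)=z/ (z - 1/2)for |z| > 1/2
Standard pair: z/(z-a) <-> a^n*u[n] for causal signals
With a = 1/2: x[n] = (1/2)^n*u[n]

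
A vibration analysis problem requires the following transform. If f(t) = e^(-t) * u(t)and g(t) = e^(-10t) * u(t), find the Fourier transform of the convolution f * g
By the convolution theorem: F{f*g}=F(omega)*G(omega)
F(omega)=1/(1+j*omega), G(omega)=1/(10+j*omega)
F{f*g}=1/((1+j*omega)(10+j*omega))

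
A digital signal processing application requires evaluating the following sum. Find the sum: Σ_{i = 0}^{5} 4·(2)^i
Geometric series: S=a(1 - r^n)/(1 - r)
a=4, r=2, n=6
S=4(1-64)/-1=252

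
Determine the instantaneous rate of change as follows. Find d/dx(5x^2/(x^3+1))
Quotient rule: (f/g)'=(f'g - fg')/g²
f=5x^2, f'=10x
g=x^3 + 1, g'=3x^2

Answer: (10x·(x^3 + 1) - 15x^4)/(x^3 + 1)²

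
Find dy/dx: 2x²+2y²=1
Differentiate: 4x + 4y·(dy/dx) = 0
dy/dx = -4x/(4y) = -1·(x/y)

Answer: dy/dx = -1·(x/y)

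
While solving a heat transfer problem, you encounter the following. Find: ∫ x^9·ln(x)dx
By parts: u=ln(x), dv=x^9 dx
du=1/x dx, v=x^10/10
=x^10·ln(x)/10 - ∫ x^9/10 dx
=x^10·ln(x)/10 - x^10/100 + C

Answer: x^10(ln(x)/10 - 1/100) + C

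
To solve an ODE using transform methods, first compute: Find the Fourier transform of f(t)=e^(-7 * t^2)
The Fourier transform of a Gaussian e^(-a*t^2) is sqrt(pi/a)*e^(-omega^2/(4a)).
With a = 7: F(omega) = sqrt(pi/7)*e^(-omega^2/28)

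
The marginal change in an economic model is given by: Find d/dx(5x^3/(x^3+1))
Quotient rule: (f/g)'=(f'g - fg')/g²
f=5x^3, f'=15x^2
g=x^3+1, g'=3x^2

Answer: (15x^2·(x^3+1)-15x^5)/(x^3+1)²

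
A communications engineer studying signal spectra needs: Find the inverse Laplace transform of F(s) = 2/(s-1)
L^(-1){2/(s-a)}=c·e^(at)
Here a=1, c=2

Answer: 2e^(t)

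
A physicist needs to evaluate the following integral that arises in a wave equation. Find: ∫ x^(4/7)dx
Power rule: ∫ x^(4/7) dx = x^(11/7)/(11/7)+C

Answer: (7/11)·x^(11/7)+C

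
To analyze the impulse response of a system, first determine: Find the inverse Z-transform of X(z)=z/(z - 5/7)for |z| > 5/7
Standard pair: z/(z-a) <-> a^n * u[n] for causal signals
With a = 5/7: x[n] = (5/7)^n * u[n]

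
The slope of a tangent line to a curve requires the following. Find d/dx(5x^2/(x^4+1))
Quotient rule: (f/g)' = (f'g - fg')/g²
f = 5x^2, f' = 10x
g = x^4 + 1, g' = 4x^3

Answer: (10x·(x^4 + 1) - 20x^5)/(x^4 + 1)²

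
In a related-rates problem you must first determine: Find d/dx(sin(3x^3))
Chain rule: d/dx[sin(u)]=cos(u)·u' where u=3x^3
u'=9x^2

Answer: 9x^2·cos(3x^3)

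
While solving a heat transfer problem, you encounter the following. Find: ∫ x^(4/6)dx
Power rule: ∫ x^(2/3) dx = x^(5/3)/(5/3)+C

Answer: (3/5)·x^(5/3)+C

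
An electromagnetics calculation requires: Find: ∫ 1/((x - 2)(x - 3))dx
Partial fractions: 1/((x-2)(x-3)) = A/(x-2)+B/(x-3)
A = -1, B = 1
∫ [-1· 1/(x-2)+1· 1/(x-3)] dx
= (1)[ln|x-3| - ln|x-2|]+C

Answer: ln|(x-3)/(x-2)|+C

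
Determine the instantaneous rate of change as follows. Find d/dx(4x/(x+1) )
Quotient rule: (f/g)'=(f'g - fg')/g²
f=4x, f'=4
g=x + 1, g'=1

Answer: (4·(x + 1) - 4x)/(x + 1)²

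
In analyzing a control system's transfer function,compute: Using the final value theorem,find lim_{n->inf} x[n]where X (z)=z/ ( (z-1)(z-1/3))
Final value theorem: lim x[n]=lim_{z->1} (z-1) * X(z)
(z-1) * X(z)=z/(z-1/3)
As z->1: 1/(1 - 1/3)=1/(2/3)=3/2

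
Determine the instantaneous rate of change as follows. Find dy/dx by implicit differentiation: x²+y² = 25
Differentiate both sides: 2x+2y·(dy/dx)=0
Solve: dy/dx=-2x/(2y)=-x/y

Answer: dy/dx=-x/y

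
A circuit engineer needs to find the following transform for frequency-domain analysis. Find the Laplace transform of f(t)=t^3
L{t^n}=n!/s^(n+1)
L{t^3}=3!/s^4=6/s^4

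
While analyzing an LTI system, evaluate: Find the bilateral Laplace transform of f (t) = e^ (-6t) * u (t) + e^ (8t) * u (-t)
For e^(-6t)*u(t): L=1/(s + 6), Re(s) > -6
For e^(8t)*u(-t): L=-1/(s-8), Re(s) < 8
Combined: F(s)=1/(s + 6) - 1/(s-8), -6 < Re(s) < 8

Answer: 1/(s + 6) - 1/(s-8), ROC: -6 < Re(s) < 8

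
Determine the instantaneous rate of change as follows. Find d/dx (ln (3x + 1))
Chain rule: d/dx[ln(u)]=u'/u where u=3x + 1
u'=3

Answer: (3)/(3x + 1)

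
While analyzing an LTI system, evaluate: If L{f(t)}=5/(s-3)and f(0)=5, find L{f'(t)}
L{f'(t)} = s·F(s) - f(0) = 5s/(s-3)-5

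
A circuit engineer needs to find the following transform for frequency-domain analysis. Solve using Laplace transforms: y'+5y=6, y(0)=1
Take L of both sides: sY(s) - 1 + 5Y(s) = 6/s
Y(s)(s + 5) = 6/s + 1
Y(s) = 6/(s(s + 5)) + 1/(s + 5)
Partial fractions: 6/(s(s + 5)) = (6/5)/s - (6/5)/(s + 5)
So Y(s) = (6/5)/s - (1/5)/(s + 5)
Inverse transform (L^(-1){1/s} = 1, L^(-1){1/(s + 5)} = e^(-5t)):

Answer: y(t) = 6/5 - (1/5)·e^(-5t)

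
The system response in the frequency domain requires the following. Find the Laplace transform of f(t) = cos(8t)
L{cos(wt)}=s/(s² + w²)
L{cos(8t)}=s/(s² + 64)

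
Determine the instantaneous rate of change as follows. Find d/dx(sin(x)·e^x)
Product rule: (fg)' = f'g + fg'
f = sin(x), f' = cos(x)
g = e^x, g' = e^x

Answer: cos(x)·e^x + sin(x)·e^x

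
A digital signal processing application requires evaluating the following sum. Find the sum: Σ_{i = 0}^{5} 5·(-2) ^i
Geometric series: S=a(1 - r^n)/(1 - r)
a=5, r=-2, n=6
S=5(1 - 64)/3=-105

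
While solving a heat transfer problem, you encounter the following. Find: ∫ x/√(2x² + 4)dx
Let u = 2x² + 4, du = 4x dx
∫ (1/4)·u^(-1/2) du = √u/2 + C

Answer: √(2x² + 4)/2 + C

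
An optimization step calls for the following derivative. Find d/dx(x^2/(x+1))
Quotient rule: (f/g)'=(f'g - fg')/g²
f=x^2, f'=2x
g=x+1, g'=1

Answer: (2x·(x+1) - x^2)/(x+1)²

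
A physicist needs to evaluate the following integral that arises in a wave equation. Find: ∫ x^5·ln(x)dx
By parts: u = ln(x), dv = x^5 dx
du = 1/x dx, v = x^6/6
= x^6·ln(x)/6 - ∫ x^5/6 dx
= x^6·ln(x)/6 - x^6/36+C

Answer: x^6(ln(x)/6-1/36)+C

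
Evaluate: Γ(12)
Γ(n) = (n-1)! for positive integers
Γ(12) = 11! = 39916800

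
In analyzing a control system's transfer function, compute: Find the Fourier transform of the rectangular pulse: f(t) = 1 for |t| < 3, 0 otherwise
F(omega)=integral from -3 to 3 of e^(-j*omega*t) dt
=2*sin(3*omega)/omega=6*sinc(3*omega/pi)

Answer: 2*sin(3*omega)/omega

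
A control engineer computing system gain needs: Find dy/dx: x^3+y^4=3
Differentiate: 3x^2 + 4y^3·(dy/dx)=0
dy/dx=-3x^2/(4y^3)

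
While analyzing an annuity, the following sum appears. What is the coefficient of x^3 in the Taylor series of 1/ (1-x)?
1/(1-x)=Σ x^n for |x|<1
All coefficients are 1

Answer: 1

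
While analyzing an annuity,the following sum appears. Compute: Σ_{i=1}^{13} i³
Using formula: Σ i^3=[n(n+1)/2]²=[13·14/2]²=8281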